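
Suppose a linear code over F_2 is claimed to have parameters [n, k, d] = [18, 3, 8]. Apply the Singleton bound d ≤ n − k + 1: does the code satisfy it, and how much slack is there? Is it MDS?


Singleton RHS = n − k + 1 = 16, slack = 8, bound satisfied, not MDS.

Singleton bound: d ≤ n − k + 1.
Here n = 18, k = 3, so n − k + 1 = 16.
Given d = 8, check d ≤ 16: YES.
Slack = (n − k + 1) − d = 8.
The code is NOT MDS (slack = 8 > 0).
Description: the claimed parameters are [18, 3, 8]_2; such a code would be non-MDS.


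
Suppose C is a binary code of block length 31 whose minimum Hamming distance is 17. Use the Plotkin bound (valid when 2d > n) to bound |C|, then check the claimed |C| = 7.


Plotkin bound M ≤ 10; given |C| = 7 ≤ bound (satisfied).

Check applicability: 2d = 34, n = 31.
2d − n = 3 > 0, so Plotkin applies.
Compute d/(2d−n) = 17/3 ≈ 5.6667.
⌊d/(2d−n)⌋ = 5.
Plotkin bound: M ≤ 2·5 = 10.
Given |C| = 7, check: satisfied.
This |C| is below the Plotkin bound.


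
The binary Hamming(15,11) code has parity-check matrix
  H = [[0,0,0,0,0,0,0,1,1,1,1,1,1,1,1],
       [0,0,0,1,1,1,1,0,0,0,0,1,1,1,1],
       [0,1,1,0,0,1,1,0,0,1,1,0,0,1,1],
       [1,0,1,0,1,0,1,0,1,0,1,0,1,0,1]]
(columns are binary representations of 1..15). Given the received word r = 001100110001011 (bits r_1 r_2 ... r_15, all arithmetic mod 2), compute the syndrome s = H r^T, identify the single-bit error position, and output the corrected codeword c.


s = (0, 1, 0, 1)^T, error position = 5, corrected codeword c = 001110110001011

Compute s = H r^T mod 2 one row at a time:
  s_1 = 1 + 0 + 0 + 0 + 1 + 0 + 1 + 1 = 4 ≡ 0 (mod 2).
  s_2 = 1 + 0 + 0 + 1 + 1 + 0 + 1 + 1 = 5 ≡ 1 (mod 2).
  s_3 = 0 + 1 + 0 + 1 + 0 + 0 + 1 + 1 = 4 ≡ 0 (mod 2).
  s_4 = 0 + 1 + 0 + 1 + 0 + 0 + 0 + 1 = 3 ≡ 1 (mod 2).
s = (0, 1, 0, 1)^T — this equals column 5 of H (binary 0101), so error is at position 5.
Correct: flip bit 5 of r = 001100110001011 to get c = 001110110001011.


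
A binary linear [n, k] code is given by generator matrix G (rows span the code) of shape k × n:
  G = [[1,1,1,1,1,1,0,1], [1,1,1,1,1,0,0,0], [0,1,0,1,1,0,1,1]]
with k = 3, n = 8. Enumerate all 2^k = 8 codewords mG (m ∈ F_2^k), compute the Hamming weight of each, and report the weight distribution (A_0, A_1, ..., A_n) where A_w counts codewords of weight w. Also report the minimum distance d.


Weight distribution: A_0 = 1, A_2 = 1, A_4 = 2, A_5 = 3, A_7 = 1. Minimum distance d = 2.

Enumerate all 2^3 = 8 messages m ∈ F_2^3.
For each, compute codeword c = mG in F_2^8, then tally its weight.
  m = 000 → c = 00000000, weight = 0.
  m = 100 → c = 11111101, weight = 7.
  m = 010 → c = 11111000, weight = 5.
  m = 110 → c = 00000101, weight = 2.
  m = 001 → c = 01011011, weight = 5.
  m = 101 → c = 10100110, weight = 4.
  m = 011 → c = 10100011, weight = 4.
  m = 111 → c = 01011110, weight = 5.
Tally weights:
  weight 0: 1 codewords.
  weight 2: 1 codewords.
  weight 4: 2 codewords.
  weight 5: 3 codewords.
  weight 7: 1 codewords.
Minimum distance d = smallest w > 0 with A_w > 0 = 2.
Sanity: Σ A_w = 8 = 2^3 = 8 ✓.


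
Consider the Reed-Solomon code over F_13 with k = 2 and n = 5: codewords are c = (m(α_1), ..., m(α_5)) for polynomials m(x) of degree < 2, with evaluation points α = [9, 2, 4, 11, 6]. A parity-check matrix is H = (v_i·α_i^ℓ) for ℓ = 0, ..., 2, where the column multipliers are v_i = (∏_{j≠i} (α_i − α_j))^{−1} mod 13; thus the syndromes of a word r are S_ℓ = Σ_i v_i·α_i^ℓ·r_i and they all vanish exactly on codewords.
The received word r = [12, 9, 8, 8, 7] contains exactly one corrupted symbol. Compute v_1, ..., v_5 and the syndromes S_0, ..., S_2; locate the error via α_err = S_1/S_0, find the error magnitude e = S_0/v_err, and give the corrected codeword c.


S = (6, 1, 11), error at position 4, error magnitude e = 10, c = [12, 9, 8, 11, 7].

Step 1: column multipliers v_i = (∏_{j≠i}(α_i − α_j))^{−1} mod 13.
  i = 1 (α = 9): (9−2)(9−4)(9−11)(9−6) = 7·5·(−2)·3 = −210 ≡ 11, so v_1 = 11^{−1} = 6 (mod 13).
  i = 2 (α = 2): (2−9)(2−4)(2−11)(2−6) = (−7)·(−2)·(−9)·(−4) = 504 ≡ 10, so v_2 = 10^{−1} = 4 (mod 13).
  i = 3 (α = 4): (4−9)(4−2)(4−11)(4−6) = (−5)·2·(−7)·(−2) = −140 ≡ 3, so v_3 = 3^{−1} = 9 (mod 13).
  i = 4 (α = 11): (11−9)(11−2)(11−4)(11−6) = 2·9·7·5 = 630 ≡ 6, so v_4 = 6^{−1} = 11 (mod 13).
  i = 5 (α = 6): (6−9)(6−2)(6−4)(6−11) = (−3)·4·2·(−5) = 120 ≡ 3, so v_5 = 3^{−1} = 9 (mod 13).
  v = [6, 4, 9, 11, 9].
Step 2: syndromes of r = [12, 9, 8, 8, 7] (all sums mod 13).
  S_0 = Σ v_i r_i = 6·12 + 4·9 + 9·8 + 11·8 + 9·7 = 331 ≡ 6.
  S_1 = Σ v_i α_i r_i = 6·9·12 + 4·2·9 + 9·4·8 + 11·11·8 + 9·6·7 = 2354 ≡ 1.
  α_i^2 mod 13 = [3, 4, 3, 4, 10].
  S_2 = Σ v_i α_i^2 r_i = 6·3·12 + 4·4·9 + 9·3·8 + 11·4·8 + 9·10·7 = 1558 ≡ 11.
  S = (6, 1, 11) ≠ 0, so r is not a codeword (an error is present).
Step 3: locate the error. For a single error e at position i, S_ℓ = v_i·e·α_i^ℓ, so α_err = S_1/S_0.
  S_0^{−1} = 6^{−1} = 11 (mod 13), so α_err = 1·11 = 11 ≡ 11 = α_4. Error position i = 4.
  Consistency check: S_2/S_1 = 11·1 = 11 ≡ 11 = α_err ✓ (single-error assumption holds).
Step 4: error magnitude e = S_0/v_4 = S_0·∏_{j≠4}(α_4 − α_j) = 6·6 = 36 ≡ 10 (mod 13).
Step 5: correct position 4: c_4 = r_4 − e = 8 − 10 ≡ 11 (mod 13). Hence c = [12, 9, 8, 11, 7].
  Check: interpolating c through the α_i gives m(x) = 10 + 6·x (degree < 2) with m(α_i) = c_i for every i, so c is indeed a codeword.


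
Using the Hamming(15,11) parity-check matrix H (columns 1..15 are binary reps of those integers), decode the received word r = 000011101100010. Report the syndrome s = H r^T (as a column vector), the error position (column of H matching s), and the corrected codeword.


s = (1, 0, 0, 1)^T, error position = 9, corrected codeword c = 000011100100010

Compute s = H r^T mod 2 one row at a time:
  s_1 = 0 + 1 + 1 + 0 + 0 + 0 + 1 + 0 = 3 ≡ 1 (mod 2).
  s_2 = 0 + 1 + 1 + 1 + 0 + 0 + 1 + 0 = 4 ≡ 0 (mod 2).
  s_3 = 0 + 0 + 1 + 1 + 1 + 0 + 1 + 0 = 4 ≡ 0 (mod 2).
  s_4 = 0 + 0 + 1 + 1 + 1 + 0 + 0 + 0 = 3 ≡ 1 (mod 2).
s = (1, 0, 0, 1)^T — this equals column 9 of H (binary 1001), so error is at position 9.
Correct: flip bit 9 of r = 000011101100010 to get c = 000011100100010.


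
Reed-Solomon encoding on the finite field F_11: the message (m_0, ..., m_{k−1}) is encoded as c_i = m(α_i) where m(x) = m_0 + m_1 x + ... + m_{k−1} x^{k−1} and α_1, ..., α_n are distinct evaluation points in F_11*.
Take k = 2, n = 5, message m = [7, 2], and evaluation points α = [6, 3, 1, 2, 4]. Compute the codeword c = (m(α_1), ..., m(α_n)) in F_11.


c = [8, 2, 9, 0, 4]

Message polynomial: m(x) = 7 + 2·x (mod 11).
For each evaluation point α_i, compute m(α_i) mod 11:
  α_1 = 6: Horner steps 2 → 8, so m(6) = 8.
  α_2 = 3: Horner steps 2 → 2, so m(3) = 2.
  α_3 = 1: Horner steps 2 → 9, so m(1) = 9.
  α_4 = 2: Horner steps 2 → 0, so m(2) = 0.
  α_5 = 4: Horner steps 2 → 4, so m(4) = 4.
Codeword c = [8, 2, 9, 0, 4] ∈ F_11^5.


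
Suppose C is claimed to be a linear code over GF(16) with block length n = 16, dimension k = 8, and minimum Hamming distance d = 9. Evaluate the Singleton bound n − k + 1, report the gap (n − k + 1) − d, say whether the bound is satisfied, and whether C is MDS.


Singleton RHS = n − k + 1 = 9, slack = 0, bound satisfied, MDS.

Singleton bound: d ≤ n − k + 1.
Here n = 16, k = 8, so n − k + 1 = 9.
Given d = 9, check d ≤ 9: YES.
Slack = (n − k + 1) − d = 0.
The code is MDS (slack = 0).
Description: the claimed parameters are [16, 8, 9]_16; such a code would be MDS (meets Singleton bound).


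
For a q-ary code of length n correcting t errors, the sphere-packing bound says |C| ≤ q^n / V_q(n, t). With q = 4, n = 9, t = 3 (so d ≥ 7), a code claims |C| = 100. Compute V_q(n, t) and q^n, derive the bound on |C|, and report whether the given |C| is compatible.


V_q(n, t) = 2620, q^n = 262144, Hamming bound = 100, |C| = 100 ≤ bound (satisfied).

Step 1: Compute V_q(n, t) = Σ_{j=0}^3 C(n, j) (q−1)^j.
  j = 0: C(9,0)·(3)^0 = 1·1 = 1.
  j = 1: C(9,1)·(3)^1 = 9·3 = 27.
  j = 2: C(9,2)·(3)^2 = 36·9 = 324.
  j = 3: C(9,3)·(3)^3 = 84·27 = 2268.
  V_q(n, t) = 1 + 27 + 324 + 2268 = 2620.
Step 2: q^n = 4^9 = 262144.
Step 3: Hamming bound ⌊q^n / V_q(n,t)⌋ = ⌊262144/2620⌋ = 100.
Step 4: Compare |C| = 100 to 100: satisfied.
The claimed |C| lies at the Hamming bound (tight).


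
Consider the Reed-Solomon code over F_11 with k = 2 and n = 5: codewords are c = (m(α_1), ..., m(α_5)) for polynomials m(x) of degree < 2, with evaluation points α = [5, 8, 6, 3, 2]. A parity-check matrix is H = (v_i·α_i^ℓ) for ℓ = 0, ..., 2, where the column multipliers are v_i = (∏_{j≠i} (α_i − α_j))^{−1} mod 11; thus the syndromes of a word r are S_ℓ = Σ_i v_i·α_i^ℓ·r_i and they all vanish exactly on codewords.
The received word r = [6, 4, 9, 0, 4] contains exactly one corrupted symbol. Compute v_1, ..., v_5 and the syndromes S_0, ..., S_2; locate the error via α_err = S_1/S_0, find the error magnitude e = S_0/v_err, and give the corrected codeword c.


S = (3, 6, 1), error at position 5, error magnitude e = 7, c = [6, 4, 9, 0, 8].

Step 1: column multipliers v_i = (∏_{j≠i}(α_i − α_j))^{−1} mod 11.
  i = 1 (α = 5): (5−8)(5−6)(5−3)(5−2) = (−3)·(−1)·2·3 = 18 ≡ 7, so v_1 = 7^{−1} = 8 (mod 11).
  i = 2 (α = 8): (8−5)(8−6)(8−3)(8−2) = 3·2·5·6 = 180 ≡ 4, so v_2 = 4^{−1} = 3 (mod 11).
  i = 3 (α = 6): (6−5)(6−8)(6−3)(6−2) = 1·(−2)·3·4 = −24 ≡ 9, so v_3 = 9^{−1} = 5 (mod 11).
  i = 4 (α = 3): (3−5)(3−8)(3−6)(3−2) = (−2)·(−5)·(−3)·1 = −30 ≡ 3, so v_4 = 3^{−1} = 4 (mod 11).
  i = 5 (α = 2): (2−5)(2−8)(2−6)(2−3) = (−3)·(−6)·(−4)·(−1) = 72 ≡ 6, so v_5 = 6^{−1} = 2 (mod 11).
  v = [8, 3, 5, 4, 2].
Step 2: syndromes of r = [6, 4, 9, 0, 4] (all sums mod 11).
  S_0 = Σ v_i r_i = 8·6 + 3·4 + 5·9 + 4·0 + 2·4 = 113 ≡ 3.
  S_1 = Σ v_i α_i r_i = 8·5·6 + 3·8·4 + 5·6·9 + 4·3·0 + 2·2·4 = 622 ≡ 6.
  α_i^2 mod 11 = [3, 9, 3, 9, 4].
  S_2 = Σ v_i α_i^2 r_i = 8·3·6 + 3·9·4 + 5·3·9 + 4·9·0 + 2·4·4 = 419 ≡ 1.
  S = (3, 6, 1) ≠ 0, so r is not a codeword (an error is present).
Step 3: locate the error. For a single error e at position i, S_ℓ = v_i·e·α_i^ℓ, so α_err = S_1/S_0.
  S_0^{−1} = 3^{−1} = 4 (mod 11), so α_err = 6·4 = 24 ≡ 2 = α_5. Error position i = 5.
  Consistency check: S_2/S_1 = 1·2 = 2 ≡ 2 = α_err ✓ (single-error assumption holds).
Step 4: error magnitude e = S_0/v_5 = S_0·∏_{j≠5}(α_5 − α_j) = 3·6 = 18 ≡ 7 (mod 11).
Step 5: correct position 5: c_5 = r_5 − e = 4 − 7 ≡ 8 (mod 11). Hence c = [6, 4, 9, 0, 8].
  Check: interpolating c through the α_i gives m(x) = 2 + 3·x (degree < 2) with m(α_i) = c_i for every i, so c is indeed a codeword.


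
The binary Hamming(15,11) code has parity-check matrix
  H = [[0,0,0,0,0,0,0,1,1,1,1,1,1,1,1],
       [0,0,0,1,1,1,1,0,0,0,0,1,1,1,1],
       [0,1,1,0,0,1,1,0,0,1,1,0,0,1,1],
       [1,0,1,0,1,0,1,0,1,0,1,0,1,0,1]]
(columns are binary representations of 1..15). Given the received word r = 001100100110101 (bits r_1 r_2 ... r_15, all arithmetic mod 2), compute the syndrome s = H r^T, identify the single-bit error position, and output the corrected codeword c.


s = (0, 0, 1, 1)^T, error position = 3, corrected codeword c = 000100100110101

Compute s = H r^T mod 2 one row at a time:
  s_1 = 0 + 0 + 1 + 1 + 0 + 1 + 0 + 1 = 4 ≡ 0 (mod 2).
  s_2 = 1 + 0 + 0 + 1 + 0 + 1 + 0 + 1 = 4 ≡ 0 (mod 2).
  s_3 = 0 + 1 + 0 + 1 + 1 + 1 + 0 + 1 = 5 ≡ 1 (mod 2).
  s_4 = 0 + 1 + 0 + 1 + 0 + 1 + 1 + 1 = 5 ≡ 1 (mod 2).
s = (0, 0, 1, 1)^T — this equals column 3 of H (binary 0011), so error is at position 3.
Correct: flip bit 3 of r = 001100100110101 to get c = 000100100110101.


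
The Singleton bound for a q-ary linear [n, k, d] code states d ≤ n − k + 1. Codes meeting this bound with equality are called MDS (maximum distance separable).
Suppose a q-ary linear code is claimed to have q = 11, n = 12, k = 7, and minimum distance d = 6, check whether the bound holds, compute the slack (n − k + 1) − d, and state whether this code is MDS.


Singleton RHS = n − k + 1 = 6, slack = 0, bound satisfied, MDS.

Singleton bound: d ≤ n − k + 1.
Here n = 12, k = 7, so n − k + 1 = 6.
Given d = 6, check d ≤ 6: YES.
Slack = (n − k + 1) − d = 0.
The code is MDS (slack = 0).
Description: the claimed parameters are [12, 7, 6]_11; such a code would be MDS (meets Singleton bound).


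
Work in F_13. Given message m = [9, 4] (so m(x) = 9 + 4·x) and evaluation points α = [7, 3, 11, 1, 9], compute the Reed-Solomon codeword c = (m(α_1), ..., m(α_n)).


c = [11, 8, 1, 0, 6]

Message polynomial: m(x) = 9 + 4·x (mod 13).
For each evaluation point α_i, compute m(α_i) mod 13:
  α_1 = 7: Horner steps 4 → 11, so m(7) = 11.
  α_2 = 3: Horner steps 4 → 8, so m(3) = 8.
  α_3 = 11: Horner steps 4 → 1, so m(11) = 1.
  α_4 = 1: Horner steps 4 → 0, so m(1) = 0.
  α_5 = 9: Horner steps 4 → 6, so m(9) = 6.
Codeword c = [11, 8, 1, 0, 6] ∈ F_13^5.


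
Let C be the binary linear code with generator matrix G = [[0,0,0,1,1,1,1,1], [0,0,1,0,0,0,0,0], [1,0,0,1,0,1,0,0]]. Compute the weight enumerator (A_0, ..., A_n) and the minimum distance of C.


Weight distribution: A_0 = 1, A_1 = 1, A_3 = 1, A_4 = 2, A_5 = 2, A_6 = 1. Minimum distance d = 1.

Enumerate all 2^3 = 8 messages m ∈ F_2^3.
For each, compute codeword c = mG in F_2^8, then tally its weight.
  m = 000 → c = 00000000, weight = 0.
  m = 100 → c = 00011111, weight = 5.
  m = 010 → c = 00100000, weight = 1.
  m = 110 → c = 00111111, weight = 6.
  m = 001 → c = 10010100, weight = 3.
  m = 101 → c = 10001011, weight = 4.
  m = 011 → c = 10110100, weight = 4.
  m = 111 → c = 10101011, weight = 5.
Tally weights:
  weight 0: 1 codewords.
  weight 1: 1 codewords.
  weight 3: 1 codewords.
  weight 4: 2 codewords.
  weight 5: 2 codewords.
  weight 6: 1 codewords.
Minimum distance d = smallest w > 0 with A_w > 0 = 1.
Sanity: Σ A_w = 8 = 2^3 = 8 ✓.


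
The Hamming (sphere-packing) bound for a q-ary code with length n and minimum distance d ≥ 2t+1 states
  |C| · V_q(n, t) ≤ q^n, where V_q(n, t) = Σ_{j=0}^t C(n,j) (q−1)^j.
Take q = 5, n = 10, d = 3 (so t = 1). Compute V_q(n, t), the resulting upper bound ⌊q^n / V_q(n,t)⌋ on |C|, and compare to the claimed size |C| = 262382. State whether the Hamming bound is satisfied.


V_q(n, t) = 41, q^n = 9765625, Hamming bound = 238185, |C| = 262382 > bound (violated).

Step 1: Compute V_q(n, t) = Σ_{j=0}^1 C(n, j) (q−1)^j.
  j = 0: C(10,0)·(4)^0 = 1·1 = 1.
  j = 1: C(10,1)·(4)^1 = 10·4 = 40.
  V_q(n, t) = 1 + 40 = 41.
Step 2: q^n = 5^10 = 9765625.
Step 3: Hamming bound ⌊q^n / V_q(n,t)⌋ = ⌊9765625/41⌋ = 238185.
Step 4: Compare |C| = 262382 to 238185: violated.
The claimed |C| lies above the Hamming bound, so no 5-ary code of length 10 with d ≥ 3 can have 262382 codewords.


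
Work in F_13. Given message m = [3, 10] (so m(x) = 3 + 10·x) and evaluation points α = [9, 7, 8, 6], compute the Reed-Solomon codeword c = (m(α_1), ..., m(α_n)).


c = [2, 8, 5, 11]

Message polynomial: m(x) = 3 + 10·x (mod 13).
For each evaluation point α_i, compute m(α_i) mod 13:
  α_1 = 9: Horner steps 10 → 2, so m(9) = 2.
  α_2 = 7: Horner steps 10 → 8, so m(7) = 8.
  α_3 = 8: Horner steps 10 → 5, so m(8) = 5.
  α_4 = 6: Horner steps 10 → 11, so m(6) = 11.
Codeword c = [2, 8, 5, 11] ∈ F_13^4.


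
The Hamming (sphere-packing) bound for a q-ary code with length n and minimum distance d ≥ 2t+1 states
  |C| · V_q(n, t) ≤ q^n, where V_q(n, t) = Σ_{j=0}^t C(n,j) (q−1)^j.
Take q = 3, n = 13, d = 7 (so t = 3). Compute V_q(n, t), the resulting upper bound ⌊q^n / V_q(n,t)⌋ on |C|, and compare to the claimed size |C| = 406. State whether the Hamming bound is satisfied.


V_q(n, t) = 2627, q^n = 1594323, Hamming bound = 606, |C| = 406 ≤ bound (satisfied).

Step 1: Compute V_q(n, t) = Σ_{j=0}^3 C(n, j) (q−1)^j.
  j = 0: C(13,0)·(2)^0 = 1·1 = 1.
  j = 1: C(13,1)·(2)^1 = 13·2 = 26.
  j = 2: C(13,2)·(2)^2 = 78·4 = 312.
  j = 3: C(13,3)·(2)^3 = 286·8 = 2288.
  V_q(n, t) = 1 + 26 + 312 + 2288 = 2627.
Step 2: q^n = 3^13 = 1594323.
Step 3: Hamming bound ⌊q^n / V_q(n,t)⌋ = ⌊1594323/2627⌋ = 606.
Step 4: Compare |C| = 406 to 606: satisfied.
The claimed |C| lies below the Hamming bound.


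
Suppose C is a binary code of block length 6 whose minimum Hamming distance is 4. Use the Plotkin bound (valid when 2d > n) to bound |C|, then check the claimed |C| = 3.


Plotkin bound M ≤ 4; given |C| = 3 ≤ bound (satisfied).

Check applicability: 2d = 8, n = 6.
2d − n = 2 > 0, so Plotkin applies.
Compute d/(2d−n) = 4/2 ≈ 2.0000.
⌊d/(2d−n)⌋ = 2.
Plotkin bound: M ≤ 2·2 = 4.
Given |C| = 3, check: satisfied.
This |C| is below the Plotkin bound.


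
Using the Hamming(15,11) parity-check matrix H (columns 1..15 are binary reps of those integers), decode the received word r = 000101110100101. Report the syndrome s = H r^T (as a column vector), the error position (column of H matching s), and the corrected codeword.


s = (0, 1, 0, 1)^T, error position = 5, corrected codeword c = 000111110100101

Compute s = H r^T mod 2 one row at a time:
  s_1 = 1 + 0 + 1 + 0 + 0 + 1 + 0 + 1 = 4 ≡ 0 (mod 2).
  s_2 = 1 + 0 + 1 + 1 + 0 + 1 + 0 + 1 = 5 ≡ 1 (mod 2).
  s_3 = 0 + 0 + 1 + 1 + 1 + 0 + 0 + 1 = 4 ≡ 0 (mod 2).
  s_4 = 0 + 0 + 0 + 1 + 0 + 0 + 1 + 1 = 3 ≡ 1 (mod 2).
s = (0, 1, 0, 1)^T — this equals column 5 of H (binary 0101), so error is at position 5.
Correct: flip bit 5 of r = 000101110100101 to get c = 000111110100101.


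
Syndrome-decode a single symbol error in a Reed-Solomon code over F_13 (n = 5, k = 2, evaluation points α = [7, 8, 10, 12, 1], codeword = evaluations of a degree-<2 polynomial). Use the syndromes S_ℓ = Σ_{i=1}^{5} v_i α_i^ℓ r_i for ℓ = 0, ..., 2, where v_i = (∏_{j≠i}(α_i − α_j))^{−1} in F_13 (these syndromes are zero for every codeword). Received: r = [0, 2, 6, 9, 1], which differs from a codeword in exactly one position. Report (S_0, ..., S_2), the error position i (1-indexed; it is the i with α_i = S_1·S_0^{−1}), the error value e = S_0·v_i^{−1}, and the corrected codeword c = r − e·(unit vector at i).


S = (7, 6, 7), error at position 4, error magnitude e = 12, c = [0, 2, 6, 10, 1].

Step 1: column multipliers v_i = (∏_{j≠i}(α_i − α_j))^{−1} mod 13.
  i = 1 (α = 7): (7−8)(7−10)(7−12)(7−1) = (−1)·(−3)·(−5)·6 = −90 ≡ 1, so v_1 = 1^{−1} = 1 (mod 13).
  i = 2 (α = 8): (8−7)(8−10)(8−12)(8−1) = 1·(−2)·(−4)·7 = 56 ≡ 4, so v_2 = 4^{−1} = 10 (mod 13).
  i = 3 (α = 10): (10−7)(10−8)(10−12)(10−1) = 3·2·(−2)·9 = −108 ≡ 9, so v_3 = 9^{−1} = 3 (mod 13).
  i = 4 (α = 12): (12−7)(12−8)(12−10)(12−1) = 5·4·2·11 = 440 ≡ 11, so v_4 = 11^{−1} = 6 (mod 13).
  i = 5 (α = 1): (1−7)(1−8)(1−10)(1−12) = (−6)·(−7)·(−9)·(−11) = 4158 ≡ 11, so v_5 = 11^{−1} = 6 (mod 13).
  v = [1, 10, 3, 6, 6].
Step 2: syndromes of r = [0, 2, 6, 9, 1] (all sums mod 13).
  S_0 = Σ v_i r_i = 1·0 + 10·2 + 3·6 + 6·9 + 6·1 = 98 ≡ 7.
  S_1 = Σ v_i α_i r_i = 1·7·0 + 10·8·2 + 3·10·6 + 6·12·9 + 6·1·1 = 994 ≡ 6.
  α_i^2 mod 13 = [10, 12, 9, 1, 1].
  S_2 = Σ v_i α_i^2 r_i = 1·10·0 + 10·12·2 + 3·9·6 + 6·1·9 + 6·1·1 = 462 ≡ 7.
  S = (7, 6, 7) ≠ 0, so r is not a codeword (an error is present).
Step 3: locate the error. For a single error e at position i, S_ℓ = v_i·e·α_i^ℓ, so α_err = S_1/S_0.
  S_0^{−1} = 7^{−1} = 2 (mod 13), so α_err = 6·2 = 12 ≡ 12 = α_4. Error position i = 4.
  Consistency check: S_2/S_1 = 7·11 = 77 ≡ 12 = α_err ✓ (single-error assumption holds).
Step 4: error magnitude e = S_0/v_4 = S_0·∏_{j≠4}(α_4 − α_j) = 7·11 = 77 ≡ 12 (mod 13).
Step 5: correct position 4: c_4 = r_4 − e = 9 − 12 ≡ 10 (mod 13). Hence c = [0, 2, 6, 10, 1].
  Check: interpolating c through the α_i gives m(x) = 12 + 2·x (degree < 2) with m(α_i) = c_i for every i, so c is indeed a codeword.


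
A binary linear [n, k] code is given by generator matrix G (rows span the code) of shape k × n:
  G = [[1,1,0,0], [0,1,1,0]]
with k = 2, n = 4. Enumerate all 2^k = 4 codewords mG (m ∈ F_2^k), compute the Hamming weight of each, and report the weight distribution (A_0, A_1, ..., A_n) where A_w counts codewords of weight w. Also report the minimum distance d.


Weight distribution: A_0 = 1, A_2 = 3. Minimum distance d = 2.

Enumerate all 2^2 = 4 messages m ∈ F_2^2.
For each, compute codeword c = mG in F_2^4, then tally its weight.
  m = 00 → c = 0000, weight = 0.
  m = 10 → c = 1100, weight = 2.
  m = 01 → c = 0110, weight = 2.
  m = 11 → c = 1010, weight = 2.
Tally weights:
  weight 0: 1 codewords.
  weight 2: 3 codewords.
Minimum distance d = smallest w > 0 with A_w > 0 = 2.
Sanity: Σ A_w = 4 = 2^2 = 4 ✓.


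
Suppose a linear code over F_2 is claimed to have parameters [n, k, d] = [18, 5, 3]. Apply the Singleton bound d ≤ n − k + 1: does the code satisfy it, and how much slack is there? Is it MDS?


Singleton RHS = n − k + 1 = 14, slack = 11, bound satisfied, not MDS.

Singleton bound: d ≤ n − k + 1.
Here n = 18, k = 5, so n − k + 1 = 14.
Given d = 3, check d ≤ 14: YES.
Slack = (n − k + 1) − d = 11.
The code is NOT MDS (slack = 11 > 0).
Description: the claimed parameters are [18, 5, 3]_2; such a code would be non-MDS.


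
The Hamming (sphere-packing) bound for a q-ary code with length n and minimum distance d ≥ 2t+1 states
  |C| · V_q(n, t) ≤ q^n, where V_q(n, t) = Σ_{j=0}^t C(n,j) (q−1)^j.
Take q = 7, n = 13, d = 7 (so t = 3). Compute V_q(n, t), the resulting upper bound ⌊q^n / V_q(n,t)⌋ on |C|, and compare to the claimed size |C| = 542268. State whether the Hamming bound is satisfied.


V_q(n, t) = 64663, q^n = 96889010407, Hamming bound = 1498368, |C| = 542268 ≤ bound (satisfied).

Step 1: Compute V_q(n, t) = Σ_{j=0}^3 C(n, j) (q−1)^j.
  j = 0: C(13,0)·(6)^0 = 1·1 = 1.
  j = 1: C(13,1)·(6)^1 = 13·6 = 78.
  j = 2: C(13,2)·(6)^2 = 78·36 = 2808.
  j = 3: C(13,3)·(6)^3 = 286·216 = 61776.
  V_q(n, t) = 1 + 78 + 2808 + 61776 = 64663.
Step 2: q^n = 7^13 = 96889010407.
Step 3: Hamming bound ⌊q^n / V_q(n,t)⌋ = ⌊96889010407/64663⌋ = 1498368.
Step 4: Compare |C| = 542268 to 1498368: satisfied.
The claimed |C| lies below the Hamming bound.


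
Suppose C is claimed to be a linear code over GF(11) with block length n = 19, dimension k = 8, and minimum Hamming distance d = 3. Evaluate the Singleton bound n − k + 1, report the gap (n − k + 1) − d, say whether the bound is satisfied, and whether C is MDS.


Singleton RHS = n − k + 1 = 12, slack = 9, bound satisfied, not MDS.

Singleton bound: d ≤ n − k + 1.
Here n = 19, k = 8, so n − k + 1 = 12.
Given d = 3, check d ≤ 12: YES.
Slack = (n − k + 1) − d = 9.
The code is NOT MDS (slack = 9 > 0).
Description: the claimed parameters are [19, 8, 3]_11; such a code would be non-MDS.


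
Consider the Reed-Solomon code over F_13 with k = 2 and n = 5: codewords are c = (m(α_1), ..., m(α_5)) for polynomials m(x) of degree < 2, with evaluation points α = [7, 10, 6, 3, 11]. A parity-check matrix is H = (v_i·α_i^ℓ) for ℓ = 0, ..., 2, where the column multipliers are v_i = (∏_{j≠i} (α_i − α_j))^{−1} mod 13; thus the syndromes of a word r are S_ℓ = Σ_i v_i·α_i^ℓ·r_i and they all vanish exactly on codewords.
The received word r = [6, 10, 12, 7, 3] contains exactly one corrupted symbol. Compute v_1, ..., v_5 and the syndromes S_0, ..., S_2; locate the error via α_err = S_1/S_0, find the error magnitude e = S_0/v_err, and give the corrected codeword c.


S = (3, 8, 4), error at position 1, error magnitude e = 1, c = [5, 10, 12, 7, 3].

Step 1: column multipliers v_i = (∏_{j≠i}(α_i − α_j))^{−1} mod 13.
  i = 1 (α = 7): (7−10)(7−6)(7−3)(7−11) = (−3)·1·4·(−4) = 48 ≡ 9, so v_1 = 9^{−1} = 3 (mod 13).
  i = 2 (α = 10): (10−7)(10−6)(10−3)(10−11) = 3·4·7·(−1) = −84 ≡ 7, so v_2 = 7^{−1} = 2 (mod 13).
  i = 3 (α = 6): (6−7)(6−10)(6−3)(6−11) = (−1)·(−4)·3·(−5) = −60 ≡ 5, so v_3 = 5^{−1} = 8 (mod 13).
  i = 4 (α = 3): (3−7)(3−10)(3−6)(3−11) = (−4)·(−7)·(−3)·(−8) = 672 ≡ 9, so v_4 = 9^{−1} = 3 (mod 13).
  i = 5 (α = 11): (11−7)(11−10)(11−6)(11−3) = 4·1·5·8 = 160 ≡ 4, so v_5 = 4^{−1} = 10 (mod 13).
  v = [3, 2, 8, 3, 10].
Step 2: syndromes of r = [6, 10, 12, 7, 3] (all sums mod 13).
  S_0 = Σ v_i r_i = 3·6 + 2·10 + 8·12 + 3·7 + 10·3 = 185 ≡ 3.
  S_1 = Σ v_i α_i r_i = 3·7·6 + 2·10·10 + 8·6·12 + 3·3·7 + 10·11·3 = 1295 ≡ 8.
  α_i^2 mod 13 = [10, 9, 10, 9, 4].
  S_2 = Σ v_i α_i^2 r_i = 3·10·6 + 2·9·10 + 8·10·12 + 3·9·7 + 10·4·3 = 1629 ≡ 4.
  S = (3, 8, 4) ≠ 0, so r is not a codeword (an error is present).
Step 3: locate the error. For a single error e at position i, S_ℓ = v_i·e·α_i^ℓ, so α_err = S_1/S_0.
  S_0^{−1} = 3^{−1} = 9 (mod 13), so α_err = 8·9 = 72 ≡ 7 = α_1. Error position i = 1.
  Consistency check: S_2/S_1 = 4·5 = 20 ≡ 7 = α_err ✓ (single-error assumption holds).
Step 4: error magnitude e = S_0/v_1 = S_0·∏_{j≠1}(α_1 − α_j) = 3·9 = 27 ≡ 1 (mod 13).
Step 5: correct position 1: c_1 = r_1 − e = 6 − 1 ≡ 5 (mod 13). Hence c = [5, 10, 12, 7, 3].
  Check: interpolating c through the α_i gives m(x) = 2 + 6·x (degree < 2) with m(α_i) = c_i for every i, so c is indeed a codeword.


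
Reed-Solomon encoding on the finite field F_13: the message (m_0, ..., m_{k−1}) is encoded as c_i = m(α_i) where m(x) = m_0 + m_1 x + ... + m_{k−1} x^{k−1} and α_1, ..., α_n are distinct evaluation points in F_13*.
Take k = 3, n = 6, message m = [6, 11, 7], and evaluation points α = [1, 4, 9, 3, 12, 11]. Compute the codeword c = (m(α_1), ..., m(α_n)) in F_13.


c = [11, 6, 9, 11, 2, 12]

Message polynomial: m(x) = 6 + 11·x + 7·x^2 (mod 13).
For each evaluation point α_i, compute m(α_i) mod 13:
  α_1 = 1: Horner steps 7 → 5 → 11, so m(1) = 11.
  α_2 = 4: Horner steps 7 → 0 → 6, so m(4) = 6.
  α_3 = 9: Horner steps 7 → 9 → 9, so m(9) = 9.
  α_4 = 3: Horner steps 7 → 6 → 11, so m(3) = 11.
  α_5 = 12: Horner steps 7 → 4 → 2, so m(12) = 2.
  α_6 = 11: Horner steps 7 → 10 → 12, so m(11) = 12.
Codeword c = [11, 6, 9, 11, 2, 12] ∈ F_13^6.


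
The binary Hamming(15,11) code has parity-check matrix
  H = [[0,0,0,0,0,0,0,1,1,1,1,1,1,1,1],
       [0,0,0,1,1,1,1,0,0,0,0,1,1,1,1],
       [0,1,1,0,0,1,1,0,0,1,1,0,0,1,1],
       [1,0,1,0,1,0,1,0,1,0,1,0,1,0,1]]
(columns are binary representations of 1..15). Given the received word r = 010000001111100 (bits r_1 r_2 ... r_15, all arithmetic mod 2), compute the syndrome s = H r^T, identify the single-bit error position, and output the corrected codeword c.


s = (1, 0, 1, 1)^T, error position = 11, corrected codeword c = 010000001101100

Compute s = H r^T mod 2 one row at a time:
  s_1 = 0 + 1 + 1 + 1 + 1 + 1 + 0 + 0 = 5 ≡ 1 (mod 2).
  s_2 = 0 + 0 + 0 + 0 + 1 + 1 + 0 + 0 = 2 ≡ 0 (mod 2).
  s_3 = 1 + 0 + 0 + 0 + 1 + 1 + 0 + 0 = 3 ≡ 1 (mod 2).
  s_4 = 0 + 0 + 0 + 0 + 1 + 1 + 1 + 0 = 3 ≡ 1 (mod 2).
s = (1, 0, 1, 1)^T — this equals column 11 of H (binary 1011), so error is at position 11.
Correct: flip bit 11 of r = 010000001111100 to get c = 010000001101100.


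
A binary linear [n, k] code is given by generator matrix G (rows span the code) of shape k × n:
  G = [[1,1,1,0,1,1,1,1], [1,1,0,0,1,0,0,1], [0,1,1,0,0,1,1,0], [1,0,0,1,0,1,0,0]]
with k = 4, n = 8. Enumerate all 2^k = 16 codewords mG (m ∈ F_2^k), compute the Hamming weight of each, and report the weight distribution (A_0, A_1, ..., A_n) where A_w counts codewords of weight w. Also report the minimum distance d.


Weight distribution: A_0 = 1, A_1 = 1, A_3 = 3, A_4 = 5, A_5 = 3, A_6 = 2, A_7 = 1. Minimum distance d = 1.

Enumerate all 2^4 = 16 messages m ∈ F_2^4.
For each, compute codeword c = mG in F_2^8, then tally its weight.
  m = 0000 → c = 00000000, weight = 0.
  m = 1000 → c = 11101111, weight = 7.
  m = 0100 → c = 11001001, weight = 4.
  m = 1100 → c = 00100110, weight = 3.
  m = 0010 → c = 01100110, weight = 4.
  m = 1010 → c = 10001001, weight = 3.
  m = 0110 → c = 10101111, weight = 6.
  m = 1110 → c = 01000000, weight = 1.
  m = 0001 → c = 10010100, weight = 3.
  m = 1001 → c = 01111011, weight = 6.
  m = 0101 → c = 01011101, weight = 5.
  m = 1101 → c = 10110010, weight = 4.
  m = 0011 → c = 11110010, weight = 5.
  m = 1011 → c = 00011101, weight = 4.
  m = 0111 → c = 00111011, weight = 5.
  m = 1111 → c = 11010100, weight = 4.
Tally weights:
  weight 0: 1 codewords.
  weight 1: 1 codewords.
  weight 3: 3 codewords.
  weight 4: 5 codewords.
  weight 5: 3 codewords.
  weight 6: 2 codewords.
  weight 7: 1 codewords.
Minimum distance d = smallest w > 0 with A_w > 0 = 1.
Sanity: Σ A_w = 16 = 2^4 = 16 ✓.


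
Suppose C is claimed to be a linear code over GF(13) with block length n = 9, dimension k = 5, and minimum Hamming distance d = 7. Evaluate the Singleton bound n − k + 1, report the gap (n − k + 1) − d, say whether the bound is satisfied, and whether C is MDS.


Singleton RHS = n − k + 1 = 5, slack = -2, bound violated (no such code; not MDS).

Singleton bound: d ≤ n − k + 1.
Here n = 9, k = 5, so n − k + 1 = 5.
Given d = 7, check d ≤ 5: NO.
Slack = (n − k + 1) − d = -2.
The slack is negative: d = 7 exceeds n − k + 1 = 5 by 2, so the Singleton bound is violated and no linear [9, 5, 7]_13 code can exist. In particular it is not MDS (MDS requires d = n − k + 1 exactly).
Description: the claimed parameters are [9, 5, 7]_13; such a code would be impossible (violates the Singleton bound).


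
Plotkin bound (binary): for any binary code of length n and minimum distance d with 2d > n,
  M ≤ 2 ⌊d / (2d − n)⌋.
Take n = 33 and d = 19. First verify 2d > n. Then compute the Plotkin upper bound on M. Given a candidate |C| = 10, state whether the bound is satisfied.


Plotkin bound M ≤ 6; given |C| = 10 > bound (violated).

Check applicability: 2d = 38, n = 33.
2d − n = 5 > 0, so Plotkin applies.
Compute d/(2d−n) = 19/5 ≈ 3.8000.
⌊d/(2d−n)⌋ = 3.
Plotkin bound: M ≤ 2·3 = 6.
Given |C| = 10, check: VIOLATED.
This |C| is above the Plotkin bound, so no binary code with n = 33, d = 19 and 10 codewords exists.


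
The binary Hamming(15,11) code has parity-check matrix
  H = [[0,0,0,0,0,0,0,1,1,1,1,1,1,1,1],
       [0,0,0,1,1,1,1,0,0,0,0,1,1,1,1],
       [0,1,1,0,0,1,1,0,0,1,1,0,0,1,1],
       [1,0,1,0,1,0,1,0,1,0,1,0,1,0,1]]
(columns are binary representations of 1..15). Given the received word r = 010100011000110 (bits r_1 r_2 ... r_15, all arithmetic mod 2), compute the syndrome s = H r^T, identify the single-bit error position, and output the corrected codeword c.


s = (0, 1, 0, 0)^T, error position = 4, corrected codeword c = 010000011000110

Compute s = H r^T mod 2 one row at a time:
  s_1 = 1 + 1 + 0 + 0 + 0 + 1 + 1 + 0 = 4 ≡ 0 (mod 2).
  s_2 = 1 + 0 + 0 + 0 + 0 + 1 + 1 + 0 = 3 ≡ 1 (mod 2).
  s_3 = 1 + 0 + 0 + 0 + 0 + 0 + 1 + 0 = 2 ≡ 0 (mod 2).
  s_4 = 0 + 0 + 0 + 0 + 1 + 0 + 1 + 0 = 2 ≡ 0 (mod 2).
s = (0, 1, 0, 0)^T — this equals column 4 of H (binary 0100), so error is at position 4.
Correct: flip bit 4 of r = 010100011000110 to get c = 010000011000110.


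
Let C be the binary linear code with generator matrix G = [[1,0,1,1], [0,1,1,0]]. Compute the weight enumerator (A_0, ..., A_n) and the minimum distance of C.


Weight distribution: A_0 = 1, A_2 = 1, A_3 = 2. Minimum distance d = 2.

Enumerate all 2^2 = 4 messages m ∈ F_2^2.
For each, compute codeword c = mG in F_2^4, then tally its weight.
  m = 00 → c = 0000, weight = 0.
  m = 10 → c = 1011, weight = 3.
  m = 01 → c = 0110, weight = 2.
  m = 11 → c = 1101, weight = 3.
Tally weights:
  weight 0: 1 codewords.
  weight 2: 1 codewords.
  weight 3: 2 codewords.
Minimum distance d = smallest w > 0 with A_w > 0 = 2.
Sanity: Σ A_w = 4 = 2^2 = 4 ✓.


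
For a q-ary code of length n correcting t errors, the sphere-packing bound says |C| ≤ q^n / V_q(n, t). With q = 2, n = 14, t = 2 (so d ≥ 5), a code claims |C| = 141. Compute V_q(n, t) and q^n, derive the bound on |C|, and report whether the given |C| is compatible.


V_q(n, t) = 106, q^n = 16384, Hamming bound = 154, |C| = 141 ≤ bound (satisfied).

Step 1: Compute V_q(n, t) = Σ_{j=0}^2 C(n, j) (q−1)^j.
  j = 0: C(14,0)·(1)^0 = 1·1 = 1.
  j = 1: C(14,1)·(1)^1 = 14·1 = 14.
  j = 2: C(14,2)·(1)^2 = 91·1 = 91.
  V_q(n, t) = 1 + 14 + 91 = 106.
Step 2: q^n = 2^14 = 16384.
Step 3: Hamming bound ⌊q^n / V_q(n,t)⌋ = ⌊16384/106⌋ = 154.
Step 4: Compare |C| = 141 to 154: satisfied.
The claimed |C| lies below the Hamming bound.


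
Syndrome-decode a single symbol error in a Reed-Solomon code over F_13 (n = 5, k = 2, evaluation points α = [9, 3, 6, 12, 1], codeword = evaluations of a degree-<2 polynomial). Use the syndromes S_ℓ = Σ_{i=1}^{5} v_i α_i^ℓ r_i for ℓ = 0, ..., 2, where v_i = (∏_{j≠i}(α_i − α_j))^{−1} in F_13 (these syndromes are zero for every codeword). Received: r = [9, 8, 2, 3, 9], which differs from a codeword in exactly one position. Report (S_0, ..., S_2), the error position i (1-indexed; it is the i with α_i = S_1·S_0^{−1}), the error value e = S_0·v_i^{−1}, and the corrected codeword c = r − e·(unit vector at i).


S = (4, 4, 4), error at position 5, error magnitude e = 10, c = [9, 8, 2, 3, 12].

Step 1: column multipliers v_i = (∏_{j≠i}(α_i − α_j))^{−1} mod 13.
  i = 1 (α = 9): (9−3)(9−6)(9−12)(9−1) = 6·3·(−3)·8 = −432 ≡ 10, so v_1 = 10^{−1} = 4 (mod 13).
  i = 2 (α = 3): (3−9)(3−6)(3−12)(3−1) = (−6)·(−3)·(−9)·2 = −324 ≡ 1, so v_2 = 1^{−1} = 1 (mod 13).
  i = 3 (α = 6): (6−9)(6−3)(6−12)(6−1) = (−3)·3·(−6)·5 = 270 ≡ 10, so v_3 = 10^{−1} = 4 (mod 13).
  i = 4 (α = 12): (12−9)(12−3)(12−6)(12−1) = 3·9·6·11 = 1782 ≡ 1, so v_4 = 1^{−1} = 1 (mod 13).
  i = 5 (α = 1): (1−9)(1−3)(1−6)(1−12) = (−8)·(−2)·(−5)·(−11) = 880 ≡ 9, so v_5 = 9^{−1} = 3 (mod 13).
  v = [4, 1, 4, 1, 3].
Step 2: syndromes of r = [9, 8, 2, 3, 9] (all sums mod 13).
  S_0 = Σ v_i r_i = 4·9 + 1·8 + 4·2 + 1·3 + 3·9 = 82 ≡ 4.
  S_1 = Σ v_i α_i r_i = 4·9·9 + 1·3·8 + 4·6·2 + 1·12·3 + 3·1·9 = 459 ≡ 4.
  α_i^2 mod 13 = [3, 9, 10, 1, 1].
  S_2 = Σ v_i α_i^2 r_i = 4·3·9 + 1·9·8 + 4·10·2 + 1·1·3 + 3·1·9 = 290 ≡ 4.
  S = (4, 4, 4) ≠ 0, so r is not a codeword (an error is present).
Step 3: locate the error. For a single error e at position i, S_ℓ = v_i·e·α_i^ℓ, so α_err = S_1/S_0.
  S_0^{−1} = 4^{−1} = 10 (mod 13), so α_err = 4·10 = 40 ≡ 1 = α_5. Error position i = 5.
  Consistency check: S_2/S_1 = 4·10 = 40 ≡ 1 = α_err ✓ (single-error assumption holds).
Step 4: error magnitude e = S_0/v_5 = S_0·∏_{j≠5}(α_5 − α_j) = 4·9 = 36 ≡ 10 (mod 13).
Step 5: correct position 5: c_5 = r_5 − e = 9 − 10 ≡ 12 (mod 13). Hence c = [9, 8, 2, 3, 12].
  Check: interpolating c through the α_i gives m(x) = 1 + 11·x (degree < 2) with m(α_i) = c_i for every i, so c is indeed a codeword.


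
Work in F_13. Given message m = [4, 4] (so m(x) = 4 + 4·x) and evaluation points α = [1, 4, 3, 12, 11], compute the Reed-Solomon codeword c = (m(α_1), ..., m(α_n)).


c = [8, 7, 3, 0, 9]

Message polynomial: m(x) = 4 + 4·x (mod 13).
For each evaluation point α_i, compute m(α_i) mod 13:
  α_1 = 1: Horner steps 4 → 8, so m(1) = 8.
  α_2 = 4: Horner steps 4 → 7, so m(4) = 7.
  α_3 = 3: Horner steps 4 → 3, so m(3) = 3.
  α_4 = 12: Horner steps 4 → 0, so m(12) = 0.
  α_5 = 11: Horner steps 4 → 9, so m(11) = 9.
Codeword c = [8, 7, 3, 0, 9] ∈ F_13^5.


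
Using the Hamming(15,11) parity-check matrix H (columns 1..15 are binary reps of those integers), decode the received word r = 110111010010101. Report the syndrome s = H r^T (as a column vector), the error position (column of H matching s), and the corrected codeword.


s = (0, 1, 0, 1)^T, error position = 5, corrected codeword c = 110101010010101

Compute s = H r^T mod 2 one row at a time:
  s_1 = 1 + 0 + 0 + 1 + 0 + 1 + 0 + 1 = 4 ≡ 0 (mod 2).
  s_2 = 1 + 1 + 1 + 0 + 0 + 1 + 0 + 1 = 5 ≡ 1 (mod 2).
  s_3 = 1 + 0 + 1 + 0 + 0 + 1 + 0 + 1 = 4 ≡ 0 (mod 2).
  s_4 = 1 + 0 + 1 + 0 + 0 + 1 + 1 + 1 = 5 ≡ 1 (mod 2).
s = (0, 1, 0, 1)^T — this equals column 5 of H (binary 0101), so error is at position 5.
Correct: flip bit 5 of r = 110111010010101 to get c = 110101010010101.


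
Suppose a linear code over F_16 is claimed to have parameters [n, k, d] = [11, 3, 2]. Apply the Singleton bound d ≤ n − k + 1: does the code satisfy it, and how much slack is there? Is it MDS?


Singleton RHS = n − k + 1 = 9, slack = 7, bound satisfied, not MDS.

Singleton bound: d ≤ n − k + 1.
Here n = 11, k = 3, so n − k + 1 = 9.
Given d = 2, check d ≤ 9: YES.
Slack = (n − k + 1) − d = 7.
The code is NOT MDS (slack = 7 > 0).
Description: the claimed parameters are [11, 3, 2]_16; such a code would be non-MDS.


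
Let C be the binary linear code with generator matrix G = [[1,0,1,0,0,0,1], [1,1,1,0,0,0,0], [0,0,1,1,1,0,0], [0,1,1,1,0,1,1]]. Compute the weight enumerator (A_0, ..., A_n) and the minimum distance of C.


Weight distribution: A_0 = 1, A_2 = 2, A_3 = 4, A_4 = 5, A_5 = 4. Minimum distance d = 2.

Enumerate all 2^4 = 16 messages m ∈ F_2^4.
For each, compute codeword c = mG in F_2^7, then tally its weight.
  m = 0000 → c = 0000000, weight = 0.
  m = 1000 → c = 1010001, weight = 3.
  m = 0100 → c = 1110000, weight = 3.
  m = 1100 → c = 0100001, weight = 2.
  m = 0010 → c = 0011100, weight = 3.
  m = 1010 → c = 1001101, weight = 4.
  m = 0110 → c = 1101100, weight = 4.
  m = 1110 → c = 0111101, weight = 5.
  m = 0001 → c = 0111011, weight = 5.
  m = 1001 → c = 1101010, weight = 4.
  m = 0101 → c = 1001011, weight = 4.
  m = 1101 → c = 0011010, weight = 3.
  m = 0011 → c = 0100111, weight = 4.
  m = 1011 → c = 1110110, weight = 5.
  m = 0111 → c = 1010111, weight = 5.
  m = 1111 → c = 0000110, weight = 2.
Tally weights:
  weight 0: 1 codewords.
  weight 2: 2 codewords.
  weight 3: 4 codewords.
  weight 4: 5 codewords.
  weight 5: 4 codewords.
Minimum distance d = smallest w > 0 with A_w > 0 = 2.
Sanity: Σ A_w = 16 = 2^4 = 16 ✓.


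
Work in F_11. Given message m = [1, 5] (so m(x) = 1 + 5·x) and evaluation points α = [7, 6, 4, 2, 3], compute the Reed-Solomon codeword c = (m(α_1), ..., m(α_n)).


c = [3, 9, 10, 0, 5]

Message polynomial: m(x) = 1 + 5·x (mod 11).
For each evaluation point α_i, compute m(α_i) mod 11:
  α_1 = 7: Horner steps 5 → 3, so m(7) = 3.
  α_2 = 6: Horner steps 5 → 9, so m(6) = 9.
  α_3 = 4: Horner steps 5 → 10, so m(4) = 10.
  α_4 = 2: Horner steps 5 → 0, so m(2) = 0.
  α_5 = 3: Horner steps 5 → 5, so m(3) = 5.
Codeword c = [3, 9, 10, 0, 5] ∈ F_11^5.


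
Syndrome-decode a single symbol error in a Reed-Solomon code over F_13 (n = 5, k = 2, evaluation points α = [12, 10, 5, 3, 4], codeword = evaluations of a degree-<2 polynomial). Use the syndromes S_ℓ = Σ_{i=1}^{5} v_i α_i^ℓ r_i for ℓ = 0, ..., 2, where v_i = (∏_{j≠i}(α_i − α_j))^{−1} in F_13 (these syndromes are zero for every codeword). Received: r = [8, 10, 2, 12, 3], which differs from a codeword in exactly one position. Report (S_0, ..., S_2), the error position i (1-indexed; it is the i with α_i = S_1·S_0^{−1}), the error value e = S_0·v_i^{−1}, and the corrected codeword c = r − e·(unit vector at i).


S = (11, 7, 8), error at position 4, error magnitude e = 8, c = [8, 10, 2, 4, 3].

Step 1: column multipliers v_i = (∏_{j≠i}(α_i − α_j))^{−1} mod 13.
  i = 1 (α = 12): (12−10)(12−5)(12−3)(12−4) = 2·7·9·8 = 1008 ≡ 7, so v_1 = 7^{−1} = 2 (mod 13).
  i = 2 (α = 10): (10−12)(10−5)(10−3)(10−4) = (−2)·5·7·6 = −420 ≡ 9, so v_2 = 9^{−1} = 3 (mod 13).
  i = 3 (α = 5): (5−12)(5−10)(5−3)(5−4) = (−7)·(−5)·2·1 = 70 ≡ 5, so v_3 = 5^{−1} = 8 (mod 13).
  i = 4 (α = 3): (3−12)(3−10)(3−5)(3−4) = (−9)·(−7)·(−2)·(−1) = 126 ≡ 9, so v_4 = 9^{−1} = 3 (mod 13).
  i = 5 (α = 4): (4−12)(4−10)(4−5)(4−3) = (−8)·(−6)·(−1)·1 = −48 ≡ 4, so v_5 = 4^{−1} = 10 (mod 13).
  v = [2, 3, 8, 3, 10].
Step 2: syndromes of r = [8, 10, 2, 12, 3] (all sums mod 13).
  S_0 = Σ v_i r_i = 2·8 + 3·10 + 8·2 + 3·12 + 10·3 = 128 ≡ 11.
  S_1 = Σ v_i α_i r_i = 2·12·8 + 3·10·10 + 8·5·2 + 3·3·12 + 10·4·3 = 800 ≡ 7.
  α_i^2 mod 13 = [1, 9, 12, 9, 3].
  S_2 = Σ v_i α_i^2 r_i = 2·1·8 + 3·9·10 + 8·12·2 + 3·9·12 + 10·3·3 = 892 ≡ 8.
  S = (11, 7, 8) ≠ 0, so r is not a codeword (an error is present).
Step 3: locate the error. For a single error e at position i, S_ℓ = v_i·e·α_i^ℓ, so α_err = S_1/S_0.
  S_0^{−1} = 11^{−1} = 6 (mod 13), so α_err = 7·6 = 42 ≡ 3 = α_4. Error position i = 4.
  Consistency check: S_2/S_1 = 8·2 = 16 ≡ 3 = α_err ✓ (single-error assumption holds).
Step 4: error magnitude e = S_0/v_4 = S_0·∏_{j≠4}(α_4 − α_j) = 11·9 = 99 ≡ 8 (mod 13).
Step 5: correct position 4: c_4 = r_4 − e = 12 − 8 ≡ 4 (mod 13). Hence c = [8, 10, 2, 4, 3].
  Check: interpolating c through the α_i gives m(x) = 7 + 12·x (degree < 2) with m(α_i) = c_i for every i, so c is indeed a codeword.
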